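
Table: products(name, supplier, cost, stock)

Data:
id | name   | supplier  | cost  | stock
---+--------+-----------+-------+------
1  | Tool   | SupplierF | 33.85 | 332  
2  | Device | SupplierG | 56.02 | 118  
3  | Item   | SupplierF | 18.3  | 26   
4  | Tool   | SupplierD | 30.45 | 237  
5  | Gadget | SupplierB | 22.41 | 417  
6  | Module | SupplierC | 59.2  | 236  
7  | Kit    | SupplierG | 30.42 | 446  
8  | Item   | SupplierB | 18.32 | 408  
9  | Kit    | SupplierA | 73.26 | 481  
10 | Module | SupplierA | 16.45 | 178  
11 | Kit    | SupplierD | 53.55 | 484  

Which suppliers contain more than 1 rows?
SELECT supplier, COUNT(*) as cnt
FROM products
GROUP BY supplier
HAVING COUNT(*) > 1

Result:
  SupplierA: 2
  SupplierB: 2
  SupplierD: 2
  SupplierF: 2
  SupplierG: 2

Note: HAVING filters groups after aggregation, WHERE filters rows before.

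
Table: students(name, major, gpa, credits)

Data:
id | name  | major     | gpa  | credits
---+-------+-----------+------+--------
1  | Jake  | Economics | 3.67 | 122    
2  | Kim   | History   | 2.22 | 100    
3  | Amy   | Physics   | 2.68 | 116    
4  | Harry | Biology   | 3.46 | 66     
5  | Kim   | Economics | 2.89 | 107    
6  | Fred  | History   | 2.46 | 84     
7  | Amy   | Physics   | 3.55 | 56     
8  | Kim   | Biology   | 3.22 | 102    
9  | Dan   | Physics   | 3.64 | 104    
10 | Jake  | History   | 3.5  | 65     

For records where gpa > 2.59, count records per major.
SELECT major, COUNT(*)
FROM students
WHERE gpa > 2.59
GROUP BY major

Note: WHERE filters rows before grouping.

Result:
  Biology: 2
  Economics: 2
  History: 1
  Physics: 3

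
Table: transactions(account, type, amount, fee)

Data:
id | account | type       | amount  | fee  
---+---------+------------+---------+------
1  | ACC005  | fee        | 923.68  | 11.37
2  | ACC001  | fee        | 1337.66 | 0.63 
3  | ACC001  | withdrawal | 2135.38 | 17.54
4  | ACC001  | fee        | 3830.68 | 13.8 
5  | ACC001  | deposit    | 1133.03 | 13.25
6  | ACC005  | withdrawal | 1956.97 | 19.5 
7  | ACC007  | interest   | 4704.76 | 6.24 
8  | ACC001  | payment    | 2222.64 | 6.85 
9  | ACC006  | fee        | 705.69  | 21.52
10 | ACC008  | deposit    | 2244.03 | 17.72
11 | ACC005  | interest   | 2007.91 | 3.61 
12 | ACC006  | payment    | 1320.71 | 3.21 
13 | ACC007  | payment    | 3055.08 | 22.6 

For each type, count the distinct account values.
SELECT type, COUNT(DISTINCT account)
FROM transactions
GROUP BY type

Result:
  deposit: 2 distinct
  fee: 3 distinct
  interest: 2 distinct
  payment: 3 distinct
  withdrawal: 2 distinct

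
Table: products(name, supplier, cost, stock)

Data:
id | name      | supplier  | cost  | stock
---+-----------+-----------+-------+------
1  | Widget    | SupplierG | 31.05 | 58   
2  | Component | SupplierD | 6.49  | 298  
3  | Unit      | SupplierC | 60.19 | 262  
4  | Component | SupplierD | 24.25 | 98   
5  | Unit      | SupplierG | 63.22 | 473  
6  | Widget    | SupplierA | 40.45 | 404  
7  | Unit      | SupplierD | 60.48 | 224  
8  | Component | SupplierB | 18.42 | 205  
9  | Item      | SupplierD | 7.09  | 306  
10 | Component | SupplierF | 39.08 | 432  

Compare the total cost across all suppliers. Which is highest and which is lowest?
SELECT supplier, SUM(cost)
FROM products
GROUP BY supplier
ORDER BY SUM(cost)

All groups:
  SupplierB: 18.42
  SupplierF: 39.08
  SupplierA: 40.45
  SupplierC: 60.19
  SupplierG: 94.27
  SupplierD: 98.31

Highest: SupplierD (98.31)
Lowest: SupplierB (18.42)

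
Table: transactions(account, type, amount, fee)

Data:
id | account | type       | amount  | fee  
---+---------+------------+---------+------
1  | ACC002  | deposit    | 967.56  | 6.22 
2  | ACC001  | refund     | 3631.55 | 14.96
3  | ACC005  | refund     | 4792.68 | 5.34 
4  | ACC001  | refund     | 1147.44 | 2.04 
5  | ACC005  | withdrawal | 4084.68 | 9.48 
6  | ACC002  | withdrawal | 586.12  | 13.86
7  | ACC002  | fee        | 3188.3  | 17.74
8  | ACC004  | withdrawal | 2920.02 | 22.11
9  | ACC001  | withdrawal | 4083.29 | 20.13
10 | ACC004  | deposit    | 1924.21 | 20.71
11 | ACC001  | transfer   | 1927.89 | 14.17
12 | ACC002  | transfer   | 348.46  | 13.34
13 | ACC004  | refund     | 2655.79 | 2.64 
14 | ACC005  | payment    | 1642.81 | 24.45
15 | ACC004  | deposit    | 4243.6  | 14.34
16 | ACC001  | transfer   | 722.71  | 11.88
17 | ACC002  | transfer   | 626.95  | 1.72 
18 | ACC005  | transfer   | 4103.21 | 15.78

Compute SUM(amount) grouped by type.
SELECT type, SUM(amount) as result
FROM transactions
GROUP BY type

Result:
  deposit: 7135.37
  fee: 3188.30
  payment: 1642.81
  refund: 12227.46
  transfer: 7729.22
  withdrawal: 11674.11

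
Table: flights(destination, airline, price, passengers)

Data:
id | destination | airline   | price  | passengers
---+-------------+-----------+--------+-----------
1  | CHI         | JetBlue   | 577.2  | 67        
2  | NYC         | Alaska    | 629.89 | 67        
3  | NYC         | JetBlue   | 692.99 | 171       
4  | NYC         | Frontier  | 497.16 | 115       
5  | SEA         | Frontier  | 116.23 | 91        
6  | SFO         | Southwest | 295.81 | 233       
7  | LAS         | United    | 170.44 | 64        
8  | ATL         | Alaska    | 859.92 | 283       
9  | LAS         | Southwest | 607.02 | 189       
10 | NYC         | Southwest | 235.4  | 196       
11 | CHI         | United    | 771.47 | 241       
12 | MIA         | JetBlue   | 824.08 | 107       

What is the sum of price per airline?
SELECT airline, SUM(price) as result
FROM flights
GROUP BY airline

Result:
  Alaska: 1489.81
  Frontier: 613.39
  JetBlue: 2094.27
  Southwest: 1138.23
  United: 941.91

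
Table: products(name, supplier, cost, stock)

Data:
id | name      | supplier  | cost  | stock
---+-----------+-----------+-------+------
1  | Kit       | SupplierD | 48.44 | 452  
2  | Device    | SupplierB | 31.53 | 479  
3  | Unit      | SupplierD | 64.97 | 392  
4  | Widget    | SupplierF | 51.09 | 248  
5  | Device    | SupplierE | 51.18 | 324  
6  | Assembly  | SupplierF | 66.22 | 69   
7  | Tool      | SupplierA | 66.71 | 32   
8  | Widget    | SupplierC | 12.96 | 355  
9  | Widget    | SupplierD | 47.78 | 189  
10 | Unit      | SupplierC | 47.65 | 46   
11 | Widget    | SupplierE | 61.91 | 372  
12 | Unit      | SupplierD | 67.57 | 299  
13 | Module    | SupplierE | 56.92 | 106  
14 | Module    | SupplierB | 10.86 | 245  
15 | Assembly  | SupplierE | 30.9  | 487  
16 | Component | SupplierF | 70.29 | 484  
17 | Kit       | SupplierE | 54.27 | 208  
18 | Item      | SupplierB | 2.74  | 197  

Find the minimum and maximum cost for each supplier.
SELECT supplier, MIN(cost), MAX(cost)
FROM products
GROUP BY supplier

Result:
  SupplierA: min=66.71, max=66.71
  SupplierB: min=2.74, max=31.53
  SupplierC: min=12.96, max=47.65
  SupplierD: min=47.78, max=67.57
  SupplierE: min=30.90, max=61.91
  SupplierF: min=51.09, max=70.29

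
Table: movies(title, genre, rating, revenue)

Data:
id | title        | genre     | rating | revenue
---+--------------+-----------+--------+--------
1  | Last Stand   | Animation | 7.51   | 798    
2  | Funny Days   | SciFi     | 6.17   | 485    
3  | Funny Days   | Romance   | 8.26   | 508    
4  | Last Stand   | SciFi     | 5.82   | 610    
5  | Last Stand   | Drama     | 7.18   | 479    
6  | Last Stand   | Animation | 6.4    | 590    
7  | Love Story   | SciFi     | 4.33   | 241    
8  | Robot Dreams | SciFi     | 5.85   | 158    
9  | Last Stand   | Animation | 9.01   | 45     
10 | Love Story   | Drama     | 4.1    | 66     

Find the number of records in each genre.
SELECT genre, COUNT(*) as count
FROM movies
GROUP BY genre

Result:
  Animation: 3
  Drama: 2
  Romance: 1
  SciFi: 4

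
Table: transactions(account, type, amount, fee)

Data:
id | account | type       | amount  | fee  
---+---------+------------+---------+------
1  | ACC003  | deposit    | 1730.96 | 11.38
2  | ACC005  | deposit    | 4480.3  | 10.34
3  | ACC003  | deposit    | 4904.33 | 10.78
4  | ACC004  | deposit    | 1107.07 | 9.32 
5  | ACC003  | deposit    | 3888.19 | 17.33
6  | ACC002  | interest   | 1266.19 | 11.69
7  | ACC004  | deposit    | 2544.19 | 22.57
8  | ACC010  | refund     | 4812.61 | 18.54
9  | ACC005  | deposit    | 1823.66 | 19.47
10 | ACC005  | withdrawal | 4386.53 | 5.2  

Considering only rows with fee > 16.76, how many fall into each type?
SELECT type, COUNT(*)
FROM transactions
WHERE fee > 16.76
GROUP BY type

Note: WHERE filters rows before grouping.

Result:
  deposit: 3
  refund: 1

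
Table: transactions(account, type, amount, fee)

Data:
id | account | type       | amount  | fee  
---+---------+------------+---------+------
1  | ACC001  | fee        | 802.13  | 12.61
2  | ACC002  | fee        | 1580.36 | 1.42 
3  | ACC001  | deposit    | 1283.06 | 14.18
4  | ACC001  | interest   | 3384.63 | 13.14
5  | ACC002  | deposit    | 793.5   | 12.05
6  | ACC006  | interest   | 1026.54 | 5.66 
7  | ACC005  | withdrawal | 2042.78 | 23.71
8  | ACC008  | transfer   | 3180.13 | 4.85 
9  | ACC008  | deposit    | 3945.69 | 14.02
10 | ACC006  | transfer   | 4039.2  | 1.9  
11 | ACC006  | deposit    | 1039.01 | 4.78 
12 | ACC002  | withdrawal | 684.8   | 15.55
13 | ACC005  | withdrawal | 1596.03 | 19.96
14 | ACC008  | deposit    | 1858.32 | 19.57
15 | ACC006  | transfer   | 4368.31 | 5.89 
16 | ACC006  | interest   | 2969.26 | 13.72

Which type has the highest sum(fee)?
SELECT type, SUM(fee) as val
FROM transactions
GROUP BY type
ORDER BY val DESC
LIMIT 1

Result: deposit with sum(fee) = 64.60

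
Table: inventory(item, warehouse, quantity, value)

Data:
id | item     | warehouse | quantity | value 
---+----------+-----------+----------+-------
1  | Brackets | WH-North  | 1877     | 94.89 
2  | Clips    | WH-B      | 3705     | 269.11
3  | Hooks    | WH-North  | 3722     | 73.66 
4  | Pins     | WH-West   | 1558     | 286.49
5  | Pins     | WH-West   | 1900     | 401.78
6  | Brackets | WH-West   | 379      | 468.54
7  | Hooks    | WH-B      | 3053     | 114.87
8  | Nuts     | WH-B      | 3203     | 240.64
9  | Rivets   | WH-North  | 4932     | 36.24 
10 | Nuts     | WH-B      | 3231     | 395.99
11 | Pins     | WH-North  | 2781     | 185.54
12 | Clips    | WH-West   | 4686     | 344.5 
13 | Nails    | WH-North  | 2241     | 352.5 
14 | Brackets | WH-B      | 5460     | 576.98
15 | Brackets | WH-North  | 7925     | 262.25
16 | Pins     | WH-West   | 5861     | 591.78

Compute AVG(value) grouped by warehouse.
SELECT warehouse, AVG(value) as result
FROM inventory
GROUP BY warehouse

Result:
  WH-B: 319.52
  WH-North: 167.51
  WH-West: 418.62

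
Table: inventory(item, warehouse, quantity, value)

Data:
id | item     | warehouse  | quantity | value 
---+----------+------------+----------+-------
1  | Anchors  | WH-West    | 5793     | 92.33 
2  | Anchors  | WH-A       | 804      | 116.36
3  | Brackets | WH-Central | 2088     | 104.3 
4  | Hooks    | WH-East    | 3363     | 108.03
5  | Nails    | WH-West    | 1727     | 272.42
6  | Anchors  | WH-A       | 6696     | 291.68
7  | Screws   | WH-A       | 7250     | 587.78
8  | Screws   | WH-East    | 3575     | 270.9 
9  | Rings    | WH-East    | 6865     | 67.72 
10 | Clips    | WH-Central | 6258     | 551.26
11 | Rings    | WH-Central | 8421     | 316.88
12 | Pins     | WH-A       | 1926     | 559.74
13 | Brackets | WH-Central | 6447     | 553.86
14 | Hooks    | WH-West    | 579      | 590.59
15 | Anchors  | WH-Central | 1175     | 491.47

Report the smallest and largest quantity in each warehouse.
SELECT warehouse, MIN(quantity), MAX(quantity)
FROM inventory
GROUP BY warehouse

Result:
  WH-A: min=804, max=7250
  WH-Central: min=1175, max=8421
  WH-East: min=3363, max=6865
  WH-West: min=579, max=5793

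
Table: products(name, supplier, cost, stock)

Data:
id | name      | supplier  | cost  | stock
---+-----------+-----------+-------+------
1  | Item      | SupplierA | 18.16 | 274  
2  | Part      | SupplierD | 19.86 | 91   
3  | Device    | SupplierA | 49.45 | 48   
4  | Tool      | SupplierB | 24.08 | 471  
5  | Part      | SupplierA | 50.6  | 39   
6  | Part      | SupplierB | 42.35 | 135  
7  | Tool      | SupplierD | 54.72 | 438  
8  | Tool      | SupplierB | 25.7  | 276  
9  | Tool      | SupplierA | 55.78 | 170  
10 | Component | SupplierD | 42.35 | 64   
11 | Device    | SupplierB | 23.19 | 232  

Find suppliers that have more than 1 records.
SELECT supplier, COUNT(*) as cnt
FROM products
GROUP BY supplier
HAVING COUNT(*) > 1

Result:
  SupplierA: 4
  SupplierB: 4
  SupplierD: 3

Note: HAVING filters groups after aggregation, WHERE filters rows before.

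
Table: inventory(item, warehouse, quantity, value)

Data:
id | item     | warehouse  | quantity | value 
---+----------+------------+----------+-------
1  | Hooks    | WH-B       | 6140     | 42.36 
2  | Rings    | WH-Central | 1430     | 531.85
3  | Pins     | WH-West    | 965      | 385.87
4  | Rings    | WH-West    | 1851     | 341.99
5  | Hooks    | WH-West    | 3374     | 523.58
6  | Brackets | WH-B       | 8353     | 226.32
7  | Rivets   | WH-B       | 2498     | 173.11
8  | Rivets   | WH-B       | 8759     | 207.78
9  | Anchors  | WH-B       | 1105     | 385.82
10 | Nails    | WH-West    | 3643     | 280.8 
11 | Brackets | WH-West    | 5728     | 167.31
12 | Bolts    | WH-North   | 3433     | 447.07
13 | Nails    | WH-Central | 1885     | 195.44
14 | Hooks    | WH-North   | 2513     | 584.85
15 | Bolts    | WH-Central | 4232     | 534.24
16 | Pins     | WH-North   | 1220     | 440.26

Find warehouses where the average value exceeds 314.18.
SELECT warehouse, AVG(value)
FROM inventory
GROUP BY warehouse
HAVING AVG(value) > 314.18

Result:
  WH-Central: avg=420.51
  WH-North: avg=490.73
  WH-West: avg=339.91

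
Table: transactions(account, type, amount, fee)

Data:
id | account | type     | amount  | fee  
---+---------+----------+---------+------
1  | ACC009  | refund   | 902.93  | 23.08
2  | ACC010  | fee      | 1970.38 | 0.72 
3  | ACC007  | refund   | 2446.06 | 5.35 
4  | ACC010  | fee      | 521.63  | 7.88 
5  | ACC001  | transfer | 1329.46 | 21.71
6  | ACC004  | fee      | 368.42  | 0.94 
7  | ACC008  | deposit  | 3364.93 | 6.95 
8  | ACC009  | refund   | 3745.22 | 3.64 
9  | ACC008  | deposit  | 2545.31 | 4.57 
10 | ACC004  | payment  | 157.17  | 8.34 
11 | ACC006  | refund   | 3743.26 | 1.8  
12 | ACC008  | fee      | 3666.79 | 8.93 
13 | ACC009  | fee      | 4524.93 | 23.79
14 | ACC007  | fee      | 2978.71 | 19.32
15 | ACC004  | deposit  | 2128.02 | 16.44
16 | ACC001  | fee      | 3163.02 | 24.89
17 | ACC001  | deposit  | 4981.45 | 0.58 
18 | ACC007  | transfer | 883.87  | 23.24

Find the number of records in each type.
SELECT type, COUNT(*) as count
FROM transactions
GROUP BY type

Result:
  deposit: 4
  fee: 7
  payment: 1
  refund: 4
  transfer: 2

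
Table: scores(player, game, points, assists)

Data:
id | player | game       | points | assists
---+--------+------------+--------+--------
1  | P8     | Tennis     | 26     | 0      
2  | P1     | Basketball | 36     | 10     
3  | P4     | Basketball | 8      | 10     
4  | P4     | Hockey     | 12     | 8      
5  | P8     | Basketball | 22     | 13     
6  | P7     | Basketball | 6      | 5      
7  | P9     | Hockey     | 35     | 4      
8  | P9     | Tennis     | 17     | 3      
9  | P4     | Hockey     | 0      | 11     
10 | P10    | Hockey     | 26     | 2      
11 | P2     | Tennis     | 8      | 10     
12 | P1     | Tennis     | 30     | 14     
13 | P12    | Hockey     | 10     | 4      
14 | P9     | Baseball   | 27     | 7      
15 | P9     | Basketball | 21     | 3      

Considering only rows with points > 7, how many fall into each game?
SELECT game, COUNT(*)
FROM scores
WHERE points > 7
GROUP BY game

Note: WHERE filters rows before grouping.

Result:
  Baseball: 1
  Basketball: 4
  Hockey: 4
  Tennis: 4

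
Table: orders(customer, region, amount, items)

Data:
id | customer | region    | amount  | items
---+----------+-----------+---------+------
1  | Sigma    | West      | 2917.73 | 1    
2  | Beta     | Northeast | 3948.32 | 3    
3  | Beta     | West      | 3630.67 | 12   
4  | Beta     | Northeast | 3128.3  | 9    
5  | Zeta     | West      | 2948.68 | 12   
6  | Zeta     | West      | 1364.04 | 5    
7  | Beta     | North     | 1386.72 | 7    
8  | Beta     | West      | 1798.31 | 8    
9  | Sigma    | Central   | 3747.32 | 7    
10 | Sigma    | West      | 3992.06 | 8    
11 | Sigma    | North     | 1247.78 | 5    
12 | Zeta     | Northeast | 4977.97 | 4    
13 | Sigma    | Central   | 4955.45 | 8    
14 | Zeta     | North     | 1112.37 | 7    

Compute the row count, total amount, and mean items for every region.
SELECT region,
       COUNT(*) as cnt,
       SUM(amount) as total_amount,
       AVG(items) as avg_items
FROM orders
GROUP BY region

Result:
  Central: 2 records, 8702.77 total amount, 7.50 avg items
  North: 3 records, 3746.87 total amount, 6.33 avg items
  Northeast: 3 records, 12054.59 total amount, 5.33 avg items
  West: 6 records, 16651.49 total amount, 7.67 avg items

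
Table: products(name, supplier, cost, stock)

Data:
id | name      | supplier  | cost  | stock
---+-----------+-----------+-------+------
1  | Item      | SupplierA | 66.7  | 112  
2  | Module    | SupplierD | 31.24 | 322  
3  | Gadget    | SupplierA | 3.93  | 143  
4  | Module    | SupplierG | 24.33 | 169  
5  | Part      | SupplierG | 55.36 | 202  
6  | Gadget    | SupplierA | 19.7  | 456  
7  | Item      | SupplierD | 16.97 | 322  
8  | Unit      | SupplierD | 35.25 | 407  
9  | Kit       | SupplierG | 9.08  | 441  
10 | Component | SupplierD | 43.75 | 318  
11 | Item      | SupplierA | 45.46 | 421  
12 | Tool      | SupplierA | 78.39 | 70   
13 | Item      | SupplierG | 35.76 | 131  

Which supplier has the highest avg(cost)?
SELECT supplier, AVG(cost) as val
FROM products
GROUP BY supplier
ORDER BY val DESC
LIMIT 1

Result: SupplierA with avg(cost) = 42.84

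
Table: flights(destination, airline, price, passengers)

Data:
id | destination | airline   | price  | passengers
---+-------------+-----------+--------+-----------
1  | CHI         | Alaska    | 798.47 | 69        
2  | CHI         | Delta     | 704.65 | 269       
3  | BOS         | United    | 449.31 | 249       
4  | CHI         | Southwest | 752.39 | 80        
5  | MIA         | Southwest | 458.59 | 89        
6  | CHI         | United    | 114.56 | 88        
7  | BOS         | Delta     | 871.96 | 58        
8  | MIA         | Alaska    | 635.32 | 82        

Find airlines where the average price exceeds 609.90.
SELECT airline, AVG(price)
FROM flights
GROUP BY airline
HAVING AVG(price) > 609.90

Result:
  Alaska: avg=716.90
  Delta: avg=788.31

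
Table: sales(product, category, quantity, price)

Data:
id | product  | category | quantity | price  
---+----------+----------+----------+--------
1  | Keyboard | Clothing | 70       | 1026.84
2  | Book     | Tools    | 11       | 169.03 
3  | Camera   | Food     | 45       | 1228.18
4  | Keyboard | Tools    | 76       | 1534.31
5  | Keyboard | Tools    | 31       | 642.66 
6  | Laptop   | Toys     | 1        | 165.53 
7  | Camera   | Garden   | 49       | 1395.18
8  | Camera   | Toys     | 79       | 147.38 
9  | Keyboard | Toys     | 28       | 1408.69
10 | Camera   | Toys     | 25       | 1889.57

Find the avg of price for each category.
SELECT category, AVG(price) as result
FROM sales
GROUP BY category

Result:
  Clothing: 1026.84
  Food: 1228.18
  Garden: 1395.18
  Tools: 782.00
  Toys: 902.79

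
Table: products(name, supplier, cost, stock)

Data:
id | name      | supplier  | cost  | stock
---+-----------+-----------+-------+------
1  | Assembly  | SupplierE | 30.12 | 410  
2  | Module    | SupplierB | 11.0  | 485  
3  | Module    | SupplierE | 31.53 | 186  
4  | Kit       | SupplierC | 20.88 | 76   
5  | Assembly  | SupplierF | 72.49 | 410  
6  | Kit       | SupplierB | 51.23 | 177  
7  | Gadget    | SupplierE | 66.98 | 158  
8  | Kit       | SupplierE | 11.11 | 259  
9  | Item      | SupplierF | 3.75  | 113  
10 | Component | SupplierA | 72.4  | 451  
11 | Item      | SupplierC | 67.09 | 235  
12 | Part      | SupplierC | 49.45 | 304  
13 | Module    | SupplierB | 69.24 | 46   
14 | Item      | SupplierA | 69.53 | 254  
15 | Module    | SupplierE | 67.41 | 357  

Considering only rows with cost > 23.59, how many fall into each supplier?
SELECT supplier, COUNT(*)
FROM products
WHERE cost > 23.59
GROUP BY supplier

Note: WHERE filters rows before grouping.

Result:
  SupplierA: 2
  SupplierB: 2
  SupplierC: 2
  SupplierE: 4
  SupplierF: 1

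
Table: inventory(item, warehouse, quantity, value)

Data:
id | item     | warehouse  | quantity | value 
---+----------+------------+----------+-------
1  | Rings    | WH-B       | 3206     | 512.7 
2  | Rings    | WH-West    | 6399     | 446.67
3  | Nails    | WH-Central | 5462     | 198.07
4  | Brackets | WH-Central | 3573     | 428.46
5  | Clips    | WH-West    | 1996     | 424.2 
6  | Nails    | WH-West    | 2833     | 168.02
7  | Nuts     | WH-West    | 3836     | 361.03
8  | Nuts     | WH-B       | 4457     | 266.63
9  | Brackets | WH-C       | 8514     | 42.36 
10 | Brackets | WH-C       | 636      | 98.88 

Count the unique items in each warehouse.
SELECT warehouse, COUNT(DISTINCT item)
FROM inventory
GROUP BY warehouse

Result:
  WH-B: 2 distinct
  WH-C: 1 distinct
  WH-Central: 2 distinct
  WH-West: 4 distinct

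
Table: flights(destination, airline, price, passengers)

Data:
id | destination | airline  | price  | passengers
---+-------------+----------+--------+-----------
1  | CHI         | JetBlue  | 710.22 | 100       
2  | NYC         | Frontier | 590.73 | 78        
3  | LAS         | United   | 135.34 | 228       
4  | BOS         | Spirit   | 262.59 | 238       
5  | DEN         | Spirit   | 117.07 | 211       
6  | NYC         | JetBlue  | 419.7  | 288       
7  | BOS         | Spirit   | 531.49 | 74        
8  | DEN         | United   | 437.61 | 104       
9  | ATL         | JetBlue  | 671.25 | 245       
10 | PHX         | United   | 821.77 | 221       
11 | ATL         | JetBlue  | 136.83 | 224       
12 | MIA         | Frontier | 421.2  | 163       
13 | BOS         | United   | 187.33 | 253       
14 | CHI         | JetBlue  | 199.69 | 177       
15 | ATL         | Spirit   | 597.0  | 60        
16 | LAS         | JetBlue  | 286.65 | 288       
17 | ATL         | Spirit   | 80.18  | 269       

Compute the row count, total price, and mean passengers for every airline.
SELECT airline,
       COUNT(*) as cnt,
       SUM(price) as total_price,
       AVG(passengers) as avg_passengers
FROM flights
GROUP BY airline

Result:
  Frontier: 2 records, 1011.93 total price, 120.50 avg passengers
  JetBlue: 6 records, 2424.34 total price, 220.33 avg passengers
  Spirit: 5 records, 1588.33 total price, 170.40 avg passengers
  United: 4 records, 1582.05 total price, 201.50 avg passengers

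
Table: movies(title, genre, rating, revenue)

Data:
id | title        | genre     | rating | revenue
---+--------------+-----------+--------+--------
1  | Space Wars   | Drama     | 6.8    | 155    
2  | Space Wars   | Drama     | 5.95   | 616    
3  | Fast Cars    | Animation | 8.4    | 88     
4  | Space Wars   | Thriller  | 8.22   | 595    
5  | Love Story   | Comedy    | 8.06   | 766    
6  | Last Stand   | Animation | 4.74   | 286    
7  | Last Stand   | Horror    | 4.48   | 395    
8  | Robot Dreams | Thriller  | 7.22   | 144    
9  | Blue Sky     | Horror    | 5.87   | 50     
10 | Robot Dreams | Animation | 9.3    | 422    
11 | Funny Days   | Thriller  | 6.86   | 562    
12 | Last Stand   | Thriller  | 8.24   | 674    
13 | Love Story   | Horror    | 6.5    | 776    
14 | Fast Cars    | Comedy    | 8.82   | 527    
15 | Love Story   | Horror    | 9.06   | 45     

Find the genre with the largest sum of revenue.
SELECT genre, SUM(revenue) as val
FROM movies
GROUP BY genre
ORDER BY val DESC
LIMIT 1

Result: Thriller with sum(revenue) = 1975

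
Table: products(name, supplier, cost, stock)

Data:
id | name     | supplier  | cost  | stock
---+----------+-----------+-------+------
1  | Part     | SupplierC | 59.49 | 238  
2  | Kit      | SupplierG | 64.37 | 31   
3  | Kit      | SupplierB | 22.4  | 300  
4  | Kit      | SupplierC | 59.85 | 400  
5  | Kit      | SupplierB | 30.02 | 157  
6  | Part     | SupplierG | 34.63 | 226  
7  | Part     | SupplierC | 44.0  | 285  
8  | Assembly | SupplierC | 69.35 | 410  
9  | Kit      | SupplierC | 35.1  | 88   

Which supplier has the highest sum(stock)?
SELECT supplier, SUM(stock) as val
FROM products
GROUP BY supplier
ORDER BY val DESC
LIMIT 1

Result: SupplierC with sum(stock) = 1421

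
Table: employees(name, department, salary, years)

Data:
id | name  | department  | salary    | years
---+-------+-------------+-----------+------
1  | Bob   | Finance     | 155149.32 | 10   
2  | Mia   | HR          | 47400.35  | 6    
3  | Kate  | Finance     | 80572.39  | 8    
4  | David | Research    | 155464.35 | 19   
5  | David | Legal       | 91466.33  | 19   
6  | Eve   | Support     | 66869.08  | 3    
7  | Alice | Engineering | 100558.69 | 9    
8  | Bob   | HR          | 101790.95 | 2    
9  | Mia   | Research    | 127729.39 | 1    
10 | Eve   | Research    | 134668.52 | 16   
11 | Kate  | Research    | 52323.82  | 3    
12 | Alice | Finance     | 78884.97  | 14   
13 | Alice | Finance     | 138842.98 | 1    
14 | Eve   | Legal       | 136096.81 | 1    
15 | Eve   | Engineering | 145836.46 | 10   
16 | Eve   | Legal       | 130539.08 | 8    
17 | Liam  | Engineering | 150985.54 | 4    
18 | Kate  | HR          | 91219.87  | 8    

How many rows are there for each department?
SELECT department, COUNT(*) as count
FROM employees
GROUP BY department

Result:
  Engineering: 3
  Finance: 4
  HR: 3
  Legal: 3
  Research: 4
  Support: 1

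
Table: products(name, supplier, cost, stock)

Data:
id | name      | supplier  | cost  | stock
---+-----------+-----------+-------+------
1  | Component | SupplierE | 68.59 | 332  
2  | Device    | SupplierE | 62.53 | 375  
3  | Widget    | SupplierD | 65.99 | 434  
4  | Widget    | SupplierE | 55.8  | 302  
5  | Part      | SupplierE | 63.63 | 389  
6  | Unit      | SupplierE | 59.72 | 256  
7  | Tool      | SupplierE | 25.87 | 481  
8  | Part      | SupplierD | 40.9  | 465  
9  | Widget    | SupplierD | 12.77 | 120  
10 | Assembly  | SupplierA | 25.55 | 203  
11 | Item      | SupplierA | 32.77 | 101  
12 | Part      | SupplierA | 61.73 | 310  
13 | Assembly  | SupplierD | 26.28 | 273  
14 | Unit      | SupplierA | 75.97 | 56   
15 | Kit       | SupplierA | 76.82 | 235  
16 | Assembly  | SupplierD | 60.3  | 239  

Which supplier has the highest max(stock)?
SELECT supplier, MAX(stock) as val
FROM products
GROUP BY supplier
ORDER BY val DESC
LIMIT 1

Result: SupplierE with max(stock) = 481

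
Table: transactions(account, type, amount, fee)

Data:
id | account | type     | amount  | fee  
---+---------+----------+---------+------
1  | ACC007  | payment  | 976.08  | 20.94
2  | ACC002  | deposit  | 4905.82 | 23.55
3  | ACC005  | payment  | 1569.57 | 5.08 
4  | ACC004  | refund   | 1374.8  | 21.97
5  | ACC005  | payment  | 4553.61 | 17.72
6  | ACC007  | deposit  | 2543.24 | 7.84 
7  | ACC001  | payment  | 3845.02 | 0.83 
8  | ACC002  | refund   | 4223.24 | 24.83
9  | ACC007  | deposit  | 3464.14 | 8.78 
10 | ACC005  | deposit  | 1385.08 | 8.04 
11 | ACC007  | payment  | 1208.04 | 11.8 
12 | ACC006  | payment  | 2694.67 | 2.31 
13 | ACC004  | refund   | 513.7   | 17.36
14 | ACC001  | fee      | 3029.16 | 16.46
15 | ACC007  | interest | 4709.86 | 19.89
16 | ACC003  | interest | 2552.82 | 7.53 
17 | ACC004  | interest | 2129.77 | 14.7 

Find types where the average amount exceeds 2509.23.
SELECT type, AVG(amount)
FROM transactions
GROUP BY type
HAVING AVG(amount) > 2509.23

Result:
  deposit: avg=3074.57
  fee: avg=3029.16
  interest: avg=3130.82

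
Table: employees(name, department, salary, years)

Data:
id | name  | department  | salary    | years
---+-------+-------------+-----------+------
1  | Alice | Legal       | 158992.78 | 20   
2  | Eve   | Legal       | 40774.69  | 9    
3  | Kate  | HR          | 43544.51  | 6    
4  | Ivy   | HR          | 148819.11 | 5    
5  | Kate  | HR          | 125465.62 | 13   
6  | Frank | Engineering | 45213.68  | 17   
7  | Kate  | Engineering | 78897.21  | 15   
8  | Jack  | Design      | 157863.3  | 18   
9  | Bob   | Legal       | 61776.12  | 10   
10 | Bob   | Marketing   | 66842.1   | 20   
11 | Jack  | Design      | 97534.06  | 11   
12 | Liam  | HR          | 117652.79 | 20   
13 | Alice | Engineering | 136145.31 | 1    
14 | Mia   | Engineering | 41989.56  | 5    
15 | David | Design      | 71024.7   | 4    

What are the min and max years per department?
SELECT department, MIN(years), MAX(years)
FROM employees
GROUP BY department

Result:
  Design: min=4, max=18
  Engineering: min=1, max=17
  HR: min=5, max=20
  Legal: min=9, max=20
  Marketing: min=20, max=20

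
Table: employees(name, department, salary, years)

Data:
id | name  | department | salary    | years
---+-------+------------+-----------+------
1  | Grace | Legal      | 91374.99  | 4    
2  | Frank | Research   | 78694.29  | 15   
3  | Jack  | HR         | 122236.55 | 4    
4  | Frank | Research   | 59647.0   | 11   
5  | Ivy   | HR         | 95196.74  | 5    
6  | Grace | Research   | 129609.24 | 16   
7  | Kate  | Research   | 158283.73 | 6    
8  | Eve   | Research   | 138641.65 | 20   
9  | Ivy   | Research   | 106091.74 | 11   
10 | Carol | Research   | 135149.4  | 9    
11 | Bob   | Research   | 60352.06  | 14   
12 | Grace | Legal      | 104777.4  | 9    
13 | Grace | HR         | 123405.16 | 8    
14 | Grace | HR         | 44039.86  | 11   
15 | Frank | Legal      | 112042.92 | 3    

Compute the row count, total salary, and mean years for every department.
SELECT department,
       COUNT(*) as cnt,
       SUM(salary) as total_salary,
       AVG(years) as avg_years
FROM employees
GROUP BY department

Result:
  HR: 4 records, 384878.31 total salary, 7.00 avg years
  Legal: 3 records, 308195.31 total salary, 5.33 avg years
  Research: 8 records, 866469.11 total salary, 12.75 avg years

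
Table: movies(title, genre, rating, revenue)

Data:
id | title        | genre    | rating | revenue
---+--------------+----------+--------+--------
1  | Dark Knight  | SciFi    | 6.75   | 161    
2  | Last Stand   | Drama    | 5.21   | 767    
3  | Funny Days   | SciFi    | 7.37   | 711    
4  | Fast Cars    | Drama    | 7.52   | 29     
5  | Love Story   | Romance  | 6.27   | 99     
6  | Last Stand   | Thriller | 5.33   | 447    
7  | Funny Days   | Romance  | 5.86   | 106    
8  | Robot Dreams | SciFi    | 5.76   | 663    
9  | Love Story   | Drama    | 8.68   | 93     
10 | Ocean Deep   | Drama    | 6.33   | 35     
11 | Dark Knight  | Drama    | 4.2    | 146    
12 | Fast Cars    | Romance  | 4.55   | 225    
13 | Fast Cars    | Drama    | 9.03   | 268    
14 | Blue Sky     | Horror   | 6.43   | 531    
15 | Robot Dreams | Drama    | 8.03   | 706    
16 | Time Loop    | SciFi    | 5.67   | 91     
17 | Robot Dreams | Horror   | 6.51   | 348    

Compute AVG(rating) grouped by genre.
SELECT genre, AVG(rating) as result
FROM movies
GROUP BY genre

Result:
  Drama: 7.00
  Horror: 6.47
  Romance: 5.56
  SciFi: 6.39
  Thriller: 5.33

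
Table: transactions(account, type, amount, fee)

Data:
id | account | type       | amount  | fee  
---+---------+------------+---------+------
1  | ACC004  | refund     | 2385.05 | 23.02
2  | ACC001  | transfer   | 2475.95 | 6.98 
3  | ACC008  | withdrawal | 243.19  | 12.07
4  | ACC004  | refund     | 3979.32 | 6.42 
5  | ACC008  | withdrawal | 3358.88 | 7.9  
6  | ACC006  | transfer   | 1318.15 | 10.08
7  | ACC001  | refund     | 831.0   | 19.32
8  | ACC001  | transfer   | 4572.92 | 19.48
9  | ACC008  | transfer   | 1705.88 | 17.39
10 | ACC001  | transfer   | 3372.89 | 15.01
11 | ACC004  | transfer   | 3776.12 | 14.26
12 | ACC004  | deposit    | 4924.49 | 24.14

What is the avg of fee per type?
SELECT type, AVG(fee) as result
FROM transactions
GROUP BY type

Result:
  deposit: 24.14
  refund: 16.25
  transfer: 13.87
  withdrawal: 9.99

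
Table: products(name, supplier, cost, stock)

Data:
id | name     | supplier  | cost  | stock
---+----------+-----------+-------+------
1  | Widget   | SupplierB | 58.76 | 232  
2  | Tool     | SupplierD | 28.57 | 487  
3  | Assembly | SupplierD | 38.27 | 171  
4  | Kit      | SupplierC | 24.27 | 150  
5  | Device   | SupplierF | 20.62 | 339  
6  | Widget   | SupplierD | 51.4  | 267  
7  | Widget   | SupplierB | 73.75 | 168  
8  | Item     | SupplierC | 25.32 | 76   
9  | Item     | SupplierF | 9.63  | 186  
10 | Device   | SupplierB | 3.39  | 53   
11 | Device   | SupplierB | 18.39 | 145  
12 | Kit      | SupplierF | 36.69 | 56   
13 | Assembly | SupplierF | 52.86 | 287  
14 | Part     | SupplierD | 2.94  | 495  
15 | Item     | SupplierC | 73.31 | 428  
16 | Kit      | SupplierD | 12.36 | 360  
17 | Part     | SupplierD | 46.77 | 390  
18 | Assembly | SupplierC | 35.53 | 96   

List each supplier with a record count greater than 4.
SELECT supplier, COUNT(*) as cnt
FROM products
GROUP BY supplier
HAVING COUNT(*) > 4

Result:
  SupplierD: 6

Note: HAVING filters groups after aggregation, WHERE filters rows before.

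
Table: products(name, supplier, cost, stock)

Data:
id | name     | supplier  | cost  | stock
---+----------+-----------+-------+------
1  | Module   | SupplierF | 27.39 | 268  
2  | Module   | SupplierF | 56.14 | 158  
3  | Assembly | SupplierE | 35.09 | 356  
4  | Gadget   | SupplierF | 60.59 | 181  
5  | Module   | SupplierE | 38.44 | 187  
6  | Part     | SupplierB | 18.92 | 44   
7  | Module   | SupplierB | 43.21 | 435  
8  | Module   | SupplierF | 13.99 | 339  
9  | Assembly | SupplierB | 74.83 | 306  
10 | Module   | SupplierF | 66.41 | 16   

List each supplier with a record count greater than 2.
SELECT supplier, COUNT(*) as cnt
FROM products
GROUP BY supplier
HAVING COUNT(*) > 2

Result:
  SupplierB: 3
  SupplierF: 5

Note: HAVING filters groups after aggregation, WHERE filters rows before.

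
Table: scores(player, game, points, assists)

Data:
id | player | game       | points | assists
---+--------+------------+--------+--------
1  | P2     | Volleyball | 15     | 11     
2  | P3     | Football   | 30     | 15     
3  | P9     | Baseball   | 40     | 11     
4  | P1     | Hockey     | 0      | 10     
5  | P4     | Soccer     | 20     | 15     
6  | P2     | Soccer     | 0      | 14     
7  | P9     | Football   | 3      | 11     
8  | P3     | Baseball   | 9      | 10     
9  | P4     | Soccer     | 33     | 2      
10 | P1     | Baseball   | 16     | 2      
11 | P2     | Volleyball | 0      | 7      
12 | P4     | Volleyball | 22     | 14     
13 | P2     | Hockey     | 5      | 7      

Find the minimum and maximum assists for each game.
SELECT game, MIN(assists), MAX(assists)
FROM scores
GROUP BY game

Result:
  Baseball: min=2, max=11
  Football: min=11, max=15
  Hockey: min=7, max=10
  Soccer: min=2, max=15
  Volleyball: min=7, max=14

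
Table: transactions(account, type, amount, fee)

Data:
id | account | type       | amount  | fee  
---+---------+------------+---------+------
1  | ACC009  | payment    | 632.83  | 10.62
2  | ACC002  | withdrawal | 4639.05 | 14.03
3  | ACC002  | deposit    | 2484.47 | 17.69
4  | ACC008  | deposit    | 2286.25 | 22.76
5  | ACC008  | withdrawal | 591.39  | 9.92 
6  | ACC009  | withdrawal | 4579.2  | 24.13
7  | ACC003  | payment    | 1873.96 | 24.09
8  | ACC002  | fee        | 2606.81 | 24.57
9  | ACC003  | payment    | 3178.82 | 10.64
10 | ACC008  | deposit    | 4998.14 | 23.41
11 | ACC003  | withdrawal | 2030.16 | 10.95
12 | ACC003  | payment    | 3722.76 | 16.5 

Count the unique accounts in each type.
SELECT type, COUNT(DISTINCT account)
FROM transactions
GROUP BY type

Result:
  deposit: 2 distinct
  fee: 1 distinct
  payment: 2 distinct
  withdrawal: 4 distinct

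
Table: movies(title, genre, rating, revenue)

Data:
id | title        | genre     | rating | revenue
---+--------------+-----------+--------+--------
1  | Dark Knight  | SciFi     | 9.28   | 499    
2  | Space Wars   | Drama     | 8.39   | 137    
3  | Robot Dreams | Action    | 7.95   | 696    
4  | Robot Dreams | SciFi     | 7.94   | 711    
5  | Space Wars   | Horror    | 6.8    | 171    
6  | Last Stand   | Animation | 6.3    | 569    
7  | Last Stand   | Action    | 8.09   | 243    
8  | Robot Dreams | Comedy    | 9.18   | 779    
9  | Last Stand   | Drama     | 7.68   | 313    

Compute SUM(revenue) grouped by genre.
SELECT genre, SUM(revenue) as result
FROM movies
GROUP BY genre

Result:
  Action: 939
  Animation: 569
  Comedy: 779
  Drama: 450
  Horror: 171
  SciFi: 1210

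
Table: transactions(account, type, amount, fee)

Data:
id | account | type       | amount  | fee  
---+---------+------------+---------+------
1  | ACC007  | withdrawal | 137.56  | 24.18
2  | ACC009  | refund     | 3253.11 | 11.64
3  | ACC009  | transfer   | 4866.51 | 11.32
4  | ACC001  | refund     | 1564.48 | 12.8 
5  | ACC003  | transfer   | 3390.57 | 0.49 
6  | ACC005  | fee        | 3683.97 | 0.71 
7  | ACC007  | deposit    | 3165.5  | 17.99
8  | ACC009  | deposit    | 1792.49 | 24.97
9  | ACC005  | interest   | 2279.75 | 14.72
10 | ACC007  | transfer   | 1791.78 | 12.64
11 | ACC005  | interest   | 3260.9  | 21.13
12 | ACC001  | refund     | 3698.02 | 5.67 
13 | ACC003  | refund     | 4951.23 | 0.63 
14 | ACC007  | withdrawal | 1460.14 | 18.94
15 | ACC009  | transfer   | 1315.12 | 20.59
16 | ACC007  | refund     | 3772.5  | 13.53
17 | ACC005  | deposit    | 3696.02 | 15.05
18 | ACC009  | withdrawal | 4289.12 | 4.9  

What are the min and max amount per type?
SELECT type, MIN(amount), MAX(amount)
FROM transactions
GROUP BY type

Result:
  deposit: min=1792.49, max=3696.02
  fee: min=3683.97, max=3683.97
  interest: min=2279.75, max=3260.90
  refund: min=1564.48, max=4951.23
  transfer: min=1315.12, max=4866.51
  withdrawal: min=137.56, max=4289.12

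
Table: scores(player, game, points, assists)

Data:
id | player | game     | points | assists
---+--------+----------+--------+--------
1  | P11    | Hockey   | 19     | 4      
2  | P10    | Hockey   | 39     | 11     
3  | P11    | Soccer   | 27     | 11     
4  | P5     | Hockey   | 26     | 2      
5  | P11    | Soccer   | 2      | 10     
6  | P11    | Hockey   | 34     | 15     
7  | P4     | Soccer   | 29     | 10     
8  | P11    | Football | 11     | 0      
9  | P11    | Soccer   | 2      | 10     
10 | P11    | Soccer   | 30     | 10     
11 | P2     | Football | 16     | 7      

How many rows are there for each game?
SELECT game, COUNT(*) as count
FROM scores
GROUP BY game

Result:
  Football: 2
  Hockey: 4
  Soccer: 5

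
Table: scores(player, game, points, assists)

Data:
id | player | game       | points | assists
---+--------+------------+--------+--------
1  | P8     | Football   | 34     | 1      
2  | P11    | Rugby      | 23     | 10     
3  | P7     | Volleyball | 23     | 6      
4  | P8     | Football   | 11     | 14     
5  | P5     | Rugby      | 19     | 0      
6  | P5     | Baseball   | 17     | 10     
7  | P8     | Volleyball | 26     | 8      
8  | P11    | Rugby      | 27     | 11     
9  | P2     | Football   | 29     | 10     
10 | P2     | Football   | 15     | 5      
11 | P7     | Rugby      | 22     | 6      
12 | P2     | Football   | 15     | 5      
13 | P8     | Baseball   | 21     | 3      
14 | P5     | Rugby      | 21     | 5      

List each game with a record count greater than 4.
SELECT game, COUNT(*) as cnt
FROM scores
GROUP BY game
HAVING COUNT(*) > 4

Result:
  Football: 5
  Rugby: 5

Note: HAVING filters groups after aggregation, WHERE filters rows before.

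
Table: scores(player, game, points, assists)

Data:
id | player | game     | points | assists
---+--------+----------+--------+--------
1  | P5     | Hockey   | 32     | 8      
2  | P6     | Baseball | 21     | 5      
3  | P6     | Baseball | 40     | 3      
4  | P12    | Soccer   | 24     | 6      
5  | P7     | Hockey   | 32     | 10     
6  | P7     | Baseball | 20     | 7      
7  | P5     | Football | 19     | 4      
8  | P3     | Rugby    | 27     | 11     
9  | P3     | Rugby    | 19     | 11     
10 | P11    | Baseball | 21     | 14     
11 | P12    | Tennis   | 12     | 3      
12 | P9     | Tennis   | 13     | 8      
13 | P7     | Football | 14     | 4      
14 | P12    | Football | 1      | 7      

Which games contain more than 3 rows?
SELECT game, COUNT(*) as cnt
FROM scores
GROUP BY game
HAVING COUNT(*) > 3

Result:
  Baseball: 4

Note: HAVING filters groups after aggregation, WHERE filters rows before.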